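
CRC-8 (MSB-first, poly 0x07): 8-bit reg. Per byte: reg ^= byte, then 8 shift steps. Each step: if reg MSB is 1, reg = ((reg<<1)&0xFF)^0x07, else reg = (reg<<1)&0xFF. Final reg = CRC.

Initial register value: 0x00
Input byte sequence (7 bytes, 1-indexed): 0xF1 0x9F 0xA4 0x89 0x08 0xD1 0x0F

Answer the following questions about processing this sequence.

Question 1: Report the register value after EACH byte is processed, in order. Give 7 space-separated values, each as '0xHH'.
0xD9 0xD5 0x50 0x01 0x3F 0x84 0xB8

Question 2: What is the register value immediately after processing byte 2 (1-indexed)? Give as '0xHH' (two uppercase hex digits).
Answer: 0xD5

Derivation:
After byte 1 (0xF1): reg=0xD9
After byte 2 (0x9F): reg=0xD5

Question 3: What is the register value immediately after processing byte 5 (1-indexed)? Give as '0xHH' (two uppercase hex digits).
Answer: 0x3F

Derivation:
After byte 1 (0xF1): reg=0xD9
After byte 2 (0x9F): reg=0xD5
After byte 3 (0xA4): reg=0x50
After byte 4 (0x89): reg=0x01
After byte 5 (0x08): reg=0x3F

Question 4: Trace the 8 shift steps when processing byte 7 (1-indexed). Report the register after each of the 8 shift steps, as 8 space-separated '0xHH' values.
After byte 1 (0xF1): reg=0xD9
After byte 2 (0x9F): reg=0xD5
After byte 3 (0xA4): reg=0x50
After byte 4 (0x89): reg=0x01
After byte 5 (0x08): reg=0x3F
After byte 6 (0xD1): reg=0x84
Register before byte 7: 0x84
After XOR with byte 0x0F: 0x8B

Answer: 0x11 0x22 0x44 0x88 0x17 0x2E 0x5C 0xB8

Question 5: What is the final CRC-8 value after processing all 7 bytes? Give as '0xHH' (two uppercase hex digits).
Answer: 0xB8

Derivation:
After byte 1 (0xF1): reg=0xD9
After byte 2 (0x9F): reg=0xD5
After byte 3 (0xA4): reg=0x50
After byte 4 (0x89): reg=0x01
After byte 5 (0x08): reg=0x3F
After byte 6 (0xD1): reg=0x84
After byte 7 (0x0F): reg=0xB8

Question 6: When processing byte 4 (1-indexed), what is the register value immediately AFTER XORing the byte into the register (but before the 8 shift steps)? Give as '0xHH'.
Answer: 0xD9

Derivation:
Register before byte 4: 0x50
Byte 4: 0x89
0x50 XOR 0x89 = 0xD9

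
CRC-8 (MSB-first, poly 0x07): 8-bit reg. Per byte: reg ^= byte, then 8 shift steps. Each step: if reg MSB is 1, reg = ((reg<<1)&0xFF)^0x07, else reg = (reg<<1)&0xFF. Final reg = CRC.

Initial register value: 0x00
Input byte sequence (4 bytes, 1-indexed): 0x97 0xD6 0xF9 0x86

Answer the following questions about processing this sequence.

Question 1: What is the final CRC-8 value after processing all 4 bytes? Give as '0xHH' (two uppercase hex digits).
After byte 1 (0x97): reg=0xEC
After byte 2 (0xD6): reg=0xA6
After byte 3 (0xF9): reg=0x9A
After byte 4 (0x86): reg=0x54

Answer: 0x54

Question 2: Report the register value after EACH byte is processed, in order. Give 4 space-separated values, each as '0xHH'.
0xEC 0xA6 0x9A 0x54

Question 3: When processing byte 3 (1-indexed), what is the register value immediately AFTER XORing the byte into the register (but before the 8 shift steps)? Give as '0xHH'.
Register before byte 3: 0xA6
Byte 3: 0xF9
0xA6 XOR 0xF9 = 0x5F

Answer: 0x5F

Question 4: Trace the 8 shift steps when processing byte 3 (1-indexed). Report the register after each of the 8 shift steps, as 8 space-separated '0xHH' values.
After byte 1 (0x97): reg=0xEC
After byte 2 (0xD6): reg=0xA6
Register before byte 3: 0xA6
After XOR with byte 0xF9: 0x5F

Answer: 0xBE 0x7B 0xF6 0xEB 0xD1 0xA5 0x4D 0x9A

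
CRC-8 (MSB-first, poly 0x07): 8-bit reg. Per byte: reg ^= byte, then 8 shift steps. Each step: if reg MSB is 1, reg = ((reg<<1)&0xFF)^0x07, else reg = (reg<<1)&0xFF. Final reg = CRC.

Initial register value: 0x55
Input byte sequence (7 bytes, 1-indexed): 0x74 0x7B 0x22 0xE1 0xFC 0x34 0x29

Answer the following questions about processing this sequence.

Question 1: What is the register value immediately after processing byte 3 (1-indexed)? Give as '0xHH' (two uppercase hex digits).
After byte 1 (0x74): reg=0xE7
After byte 2 (0x7B): reg=0xDD
After byte 3 (0x22): reg=0xF3

Answer: 0xF3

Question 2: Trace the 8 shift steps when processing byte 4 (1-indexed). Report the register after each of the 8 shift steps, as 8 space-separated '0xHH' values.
Answer: 0x24 0x48 0x90 0x27 0x4E 0x9C 0x3F 0x7E

Derivation:
After byte 1 (0x74): reg=0xE7
After byte 2 (0x7B): reg=0xDD
After byte 3 (0x22): reg=0xF3
Register before byte 4: 0xF3
After XOR with byte 0xE1: 0x12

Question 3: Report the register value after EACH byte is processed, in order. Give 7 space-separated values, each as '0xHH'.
0xE7 0xDD 0xF3 0x7E 0x87 0x10 0xAF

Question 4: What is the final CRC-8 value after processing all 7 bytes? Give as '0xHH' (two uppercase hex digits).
After byte 1 (0x74): reg=0xE7
After byte 2 (0x7B): reg=0xDD
After byte 3 (0x22): reg=0xF3
After byte 4 (0xE1): reg=0x7E
After byte 5 (0xFC): reg=0x87
After byte 6 (0x34): reg=0x10
After byte 7 (0x29): reg=0xAF

Answer: 0xAF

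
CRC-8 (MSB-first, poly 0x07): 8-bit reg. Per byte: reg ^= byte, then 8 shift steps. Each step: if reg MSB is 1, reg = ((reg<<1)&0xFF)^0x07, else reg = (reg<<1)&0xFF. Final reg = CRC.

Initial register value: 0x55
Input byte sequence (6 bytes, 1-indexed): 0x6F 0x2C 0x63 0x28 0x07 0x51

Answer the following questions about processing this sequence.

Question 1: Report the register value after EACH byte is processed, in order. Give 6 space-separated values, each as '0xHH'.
0xA6 0xBF 0x1A 0x9E 0xC6 0xEC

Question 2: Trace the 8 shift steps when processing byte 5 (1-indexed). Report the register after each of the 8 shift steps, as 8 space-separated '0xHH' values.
After byte 1 (0x6F): reg=0xA6
After byte 2 (0x2C): reg=0xBF
After byte 3 (0x63): reg=0x1A
After byte 4 (0x28): reg=0x9E
Register before byte 5: 0x9E
After XOR with byte 0x07: 0x99

Answer: 0x35 0x6A 0xD4 0xAF 0x59 0xB2 0x63 0xC6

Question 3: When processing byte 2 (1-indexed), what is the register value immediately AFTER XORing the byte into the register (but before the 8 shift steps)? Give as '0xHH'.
Answer: 0x8A

Derivation:
Register before byte 2: 0xA6
Byte 2: 0x2C
0xA6 XOR 0x2C = 0x8A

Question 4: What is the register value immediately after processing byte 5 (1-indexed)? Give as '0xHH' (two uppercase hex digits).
After byte 1 (0x6F): reg=0xA6
After byte 2 (0x2C): reg=0xBF
After byte 3 (0x63): reg=0x1A
After byte 4 (0x28): reg=0x9E
After byte 5 (0x07): reg=0xC6

Answer: 0xC6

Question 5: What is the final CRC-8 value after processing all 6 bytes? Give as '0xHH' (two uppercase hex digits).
After byte 1 (0x6F): reg=0xA6
After byte 2 (0x2C): reg=0xBF
After byte 3 (0x63): reg=0x1A
After byte 4 (0x28): reg=0x9E
After byte 5 (0x07): reg=0xC6
After byte 6 (0x51): reg=0xEC

Answer: 0xEC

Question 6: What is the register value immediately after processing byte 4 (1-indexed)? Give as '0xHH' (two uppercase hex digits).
Answer: 0x9E

Derivation:
After byte 1 (0x6F): reg=0xA6
After byte 2 (0x2C): reg=0xBF
After byte 3 (0x63): reg=0x1A
After byte 4 (0x28): reg=0x9E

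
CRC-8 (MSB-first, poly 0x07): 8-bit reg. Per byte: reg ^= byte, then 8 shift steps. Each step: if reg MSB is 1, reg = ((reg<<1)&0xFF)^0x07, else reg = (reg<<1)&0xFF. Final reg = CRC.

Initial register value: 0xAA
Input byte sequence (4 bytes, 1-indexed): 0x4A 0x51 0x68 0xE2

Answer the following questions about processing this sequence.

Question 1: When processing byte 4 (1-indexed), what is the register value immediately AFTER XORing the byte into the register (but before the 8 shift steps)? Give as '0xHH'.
Answer: 0x2A

Derivation:
Register before byte 4: 0xC8
Byte 4: 0xE2
0xC8 XOR 0xE2 = 0x2A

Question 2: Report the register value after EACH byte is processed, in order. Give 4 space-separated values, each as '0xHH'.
0xAE 0xF3 0xC8 0xD6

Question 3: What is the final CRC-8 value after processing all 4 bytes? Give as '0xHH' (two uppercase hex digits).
Answer: 0xD6

Derivation:
After byte 1 (0x4A): reg=0xAE
After byte 2 (0x51): reg=0xF3
After byte 3 (0x68): reg=0xC8
After byte 4 (0xE2): reg=0xD6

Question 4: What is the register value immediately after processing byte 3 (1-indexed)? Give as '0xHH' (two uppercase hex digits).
Answer: 0xC8

Derivation:
After byte 1 (0x4A): reg=0xAE
After byte 2 (0x51): reg=0xF3
After byte 3 (0x68): reg=0xC8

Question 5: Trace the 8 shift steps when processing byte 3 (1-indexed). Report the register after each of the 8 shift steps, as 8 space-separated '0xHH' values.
Answer: 0x31 0x62 0xC4 0x8F 0x19 0x32 0x64 0xC8

Derivation:
After byte 1 (0x4A): reg=0xAE
After byte 2 (0x51): reg=0xF3
Register before byte 3: 0xF3
After XOR with byte 0x68: 0x9B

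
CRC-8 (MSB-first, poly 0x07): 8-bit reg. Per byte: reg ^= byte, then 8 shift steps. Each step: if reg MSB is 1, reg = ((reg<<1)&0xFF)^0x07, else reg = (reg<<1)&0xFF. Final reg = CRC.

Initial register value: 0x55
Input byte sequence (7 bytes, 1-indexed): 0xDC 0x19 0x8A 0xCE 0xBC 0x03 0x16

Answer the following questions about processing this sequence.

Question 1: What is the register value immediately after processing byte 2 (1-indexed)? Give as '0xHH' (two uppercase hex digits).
Answer: 0x44

Derivation:
After byte 1 (0xDC): reg=0xB6
After byte 2 (0x19): reg=0x44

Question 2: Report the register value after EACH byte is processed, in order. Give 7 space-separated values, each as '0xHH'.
0xB6 0x44 0x64 0x5F 0xA7 0x75 0x2E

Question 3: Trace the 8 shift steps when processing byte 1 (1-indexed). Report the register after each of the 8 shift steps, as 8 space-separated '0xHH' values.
Register before byte 1: 0x55
After XOR with byte 0xDC: 0x89

Answer: 0x15 0x2A 0x54 0xA8 0x57 0xAE 0x5B 0xB6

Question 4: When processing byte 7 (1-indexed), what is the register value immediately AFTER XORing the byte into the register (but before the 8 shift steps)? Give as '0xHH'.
Register before byte 7: 0x75
Byte 7: 0x16
0x75 XOR 0x16 = 0x63

Answer: 0x63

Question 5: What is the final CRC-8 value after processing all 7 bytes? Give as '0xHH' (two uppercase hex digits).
Answer: 0x2E

Derivation:
After byte 1 (0xDC): reg=0xB6
After byte 2 (0x19): reg=0x44
After byte 3 (0x8A): reg=0x64
After byte 4 (0xCE): reg=0x5F
After byte 5 (0xBC): reg=0xA7
After byte 6 (0x03): reg=0x75
After byte 7 (0x16): reg=0x2E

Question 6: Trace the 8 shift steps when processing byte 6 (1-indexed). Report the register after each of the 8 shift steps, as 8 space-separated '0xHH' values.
Answer: 0x4F 0x9E 0x3B 0x76 0xEC 0xDF 0xB9 0x75

Derivation:
After byte 1 (0xDC): reg=0xB6
After byte 2 (0x19): reg=0x44
After byte 3 (0x8A): reg=0x64
After byte 4 (0xCE): reg=0x5F
After byte 5 (0xBC): reg=0xA7
Register before byte 6: 0xA7
After XOR with byte 0x03: 0xA4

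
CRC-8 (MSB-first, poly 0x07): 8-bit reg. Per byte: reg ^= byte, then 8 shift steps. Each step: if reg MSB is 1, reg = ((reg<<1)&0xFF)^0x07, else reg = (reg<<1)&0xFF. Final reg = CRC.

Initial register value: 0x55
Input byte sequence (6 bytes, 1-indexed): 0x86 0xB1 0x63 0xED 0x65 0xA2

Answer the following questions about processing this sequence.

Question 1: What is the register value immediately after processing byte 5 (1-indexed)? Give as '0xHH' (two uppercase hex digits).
After byte 1 (0x86): reg=0x37
After byte 2 (0xB1): reg=0x9B
After byte 3 (0x63): reg=0xE6
After byte 4 (0xED): reg=0x31
After byte 5 (0x65): reg=0xAB

Answer: 0xAB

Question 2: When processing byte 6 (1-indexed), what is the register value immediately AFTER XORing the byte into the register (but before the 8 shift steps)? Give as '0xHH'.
Answer: 0x09

Derivation:
Register before byte 6: 0xAB
Byte 6: 0xA2
0xAB XOR 0xA2 = 0x09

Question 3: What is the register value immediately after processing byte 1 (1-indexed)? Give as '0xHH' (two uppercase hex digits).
Answer: 0x37

Derivation:
After byte 1 (0x86): reg=0x37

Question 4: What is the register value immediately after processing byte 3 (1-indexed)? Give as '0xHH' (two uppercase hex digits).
Answer: 0xE6

Derivation:
After byte 1 (0x86): reg=0x37
After byte 2 (0xB1): reg=0x9B
After byte 3 (0x63): reg=0xE6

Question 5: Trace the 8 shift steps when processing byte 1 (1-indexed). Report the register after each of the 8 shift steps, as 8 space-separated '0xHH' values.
Answer: 0xA1 0x45 0x8A 0x13 0x26 0x4C 0x98 0x37

Derivation:
Register before byte 1: 0x55
After XOR with byte 0x86: 0xD3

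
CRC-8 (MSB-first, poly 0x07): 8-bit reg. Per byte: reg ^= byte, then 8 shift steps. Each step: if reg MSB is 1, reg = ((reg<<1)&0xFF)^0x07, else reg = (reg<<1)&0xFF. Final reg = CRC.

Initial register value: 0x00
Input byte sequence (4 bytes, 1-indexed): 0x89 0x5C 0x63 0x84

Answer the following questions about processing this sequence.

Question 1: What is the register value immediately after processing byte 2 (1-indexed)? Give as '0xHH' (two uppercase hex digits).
Answer: 0x98

Derivation:
After byte 1 (0x89): reg=0xB6
After byte 2 (0x5C): reg=0x98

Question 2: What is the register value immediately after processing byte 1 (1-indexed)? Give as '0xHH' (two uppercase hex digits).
Answer: 0xB6

Derivation:
After byte 1 (0x89): reg=0xB6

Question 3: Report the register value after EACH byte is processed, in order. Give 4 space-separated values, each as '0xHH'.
0xB6 0x98 0xEF 0x16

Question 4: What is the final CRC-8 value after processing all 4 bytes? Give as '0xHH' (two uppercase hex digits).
After byte 1 (0x89): reg=0xB6
After byte 2 (0x5C): reg=0x98
After byte 3 (0x63): reg=0xEF
After byte 4 (0x84): reg=0x16

Answer: 0x16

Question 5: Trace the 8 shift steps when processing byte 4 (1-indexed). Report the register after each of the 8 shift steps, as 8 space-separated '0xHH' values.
Answer: 0xD6 0xAB 0x51 0xA2 0x43 0x86 0x0B 0x16

Derivation:
After byte 1 (0x89): reg=0xB6
After byte 2 (0x5C): reg=0x98
After byte 3 (0x63): reg=0xEF
Register before byte 4: 0xEF
After XOR with byte 0x84: 0x6B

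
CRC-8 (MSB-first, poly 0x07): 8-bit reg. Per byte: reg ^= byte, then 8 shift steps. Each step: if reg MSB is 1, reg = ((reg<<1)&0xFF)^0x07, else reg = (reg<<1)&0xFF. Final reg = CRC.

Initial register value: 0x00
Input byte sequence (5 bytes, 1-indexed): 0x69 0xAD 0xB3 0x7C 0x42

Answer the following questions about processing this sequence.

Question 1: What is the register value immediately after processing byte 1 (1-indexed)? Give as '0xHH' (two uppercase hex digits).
After byte 1 (0x69): reg=0x18

Answer: 0x18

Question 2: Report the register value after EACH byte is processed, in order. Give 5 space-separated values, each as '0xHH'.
0x18 0x02 0x1E 0x29 0x16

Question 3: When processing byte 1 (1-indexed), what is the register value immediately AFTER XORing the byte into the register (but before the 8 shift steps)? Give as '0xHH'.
Register before byte 1: 0x00
Byte 1: 0x69
0x00 XOR 0x69 = 0x69

Answer: 0x69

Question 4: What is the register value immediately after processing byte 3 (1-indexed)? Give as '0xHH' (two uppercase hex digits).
After byte 1 (0x69): reg=0x18
After byte 2 (0xAD): reg=0x02
After byte 3 (0xB3): reg=0x1E

Answer: 0x1E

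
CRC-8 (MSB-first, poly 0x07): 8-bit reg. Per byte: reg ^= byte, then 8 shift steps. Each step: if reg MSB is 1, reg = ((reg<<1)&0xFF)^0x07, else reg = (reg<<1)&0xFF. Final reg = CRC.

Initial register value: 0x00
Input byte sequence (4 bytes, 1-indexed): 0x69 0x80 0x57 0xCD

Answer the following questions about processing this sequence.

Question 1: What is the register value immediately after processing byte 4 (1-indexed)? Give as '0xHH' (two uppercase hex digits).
Answer: 0xF2

Derivation:
After byte 1 (0x69): reg=0x18
After byte 2 (0x80): reg=0xC1
After byte 3 (0x57): reg=0xEB
After byte 4 (0xCD): reg=0xF2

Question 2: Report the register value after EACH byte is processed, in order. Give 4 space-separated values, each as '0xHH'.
0x18 0xC1 0xEB 0xF2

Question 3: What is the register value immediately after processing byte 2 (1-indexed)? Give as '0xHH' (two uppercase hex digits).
After byte 1 (0x69): reg=0x18
After byte 2 (0x80): reg=0xC1

Answer: 0xC1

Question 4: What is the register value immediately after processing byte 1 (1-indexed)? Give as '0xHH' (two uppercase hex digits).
After byte 1 (0x69): reg=0x18

Answer: 0x18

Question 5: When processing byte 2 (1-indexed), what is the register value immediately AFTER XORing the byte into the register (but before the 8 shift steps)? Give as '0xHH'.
Register before byte 2: 0x18
Byte 2: 0x80
0x18 XOR 0x80 = 0x98

Answer: 0x98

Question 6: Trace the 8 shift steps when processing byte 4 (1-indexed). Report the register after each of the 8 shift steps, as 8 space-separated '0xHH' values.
After byte 1 (0x69): reg=0x18
After byte 2 (0x80): reg=0xC1
After byte 3 (0x57): reg=0xEB
Register before byte 4: 0xEB
After XOR with byte 0xCD: 0x26

Answer: 0x4C 0x98 0x37 0x6E 0xDC 0xBF 0x79 0xF2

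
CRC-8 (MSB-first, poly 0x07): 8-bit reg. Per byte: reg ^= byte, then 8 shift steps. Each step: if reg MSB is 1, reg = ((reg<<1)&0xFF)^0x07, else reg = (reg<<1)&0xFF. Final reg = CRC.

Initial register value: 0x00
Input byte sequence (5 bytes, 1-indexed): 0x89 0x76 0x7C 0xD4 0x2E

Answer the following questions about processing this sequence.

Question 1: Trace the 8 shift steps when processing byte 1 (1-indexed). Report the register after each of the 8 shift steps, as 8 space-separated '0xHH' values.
Answer: 0x15 0x2A 0x54 0xA8 0x57 0xAE 0x5B 0xB6

Derivation:
Register before byte 1: 0x00
After XOR with byte 0x89: 0x89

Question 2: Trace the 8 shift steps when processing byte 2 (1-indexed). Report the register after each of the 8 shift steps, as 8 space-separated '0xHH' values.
After byte 1 (0x89): reg=0xB6
Register before byte 2: 0xB6
After XOR with byte 0x76: 0xC0

Answer: 0x87 0x09 0x12 0x24 0x48 0x90 0x27 0x4E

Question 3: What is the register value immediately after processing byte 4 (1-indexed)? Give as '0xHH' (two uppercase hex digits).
After byte 1 (0x89): reg=0xB6
After byte 2 (0x76): reg=0x4E
After byte 3 (0x7C): reg=0x9E
After byte 4 (0xD4): reg=0xF1

Answer: 0xF1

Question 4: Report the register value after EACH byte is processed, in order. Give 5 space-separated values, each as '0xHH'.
0xB6 0x4E 0x9E 0xF1 0x13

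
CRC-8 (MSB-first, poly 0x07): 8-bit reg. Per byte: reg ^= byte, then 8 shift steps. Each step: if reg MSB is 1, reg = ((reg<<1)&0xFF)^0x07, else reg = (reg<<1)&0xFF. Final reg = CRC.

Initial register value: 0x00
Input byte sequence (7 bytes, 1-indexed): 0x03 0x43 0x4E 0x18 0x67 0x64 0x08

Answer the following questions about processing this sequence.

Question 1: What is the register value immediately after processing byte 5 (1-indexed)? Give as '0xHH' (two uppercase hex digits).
Answer: 0x60

Derivation:
After byte 1 (0x03): reg=0x09
After byte 2 (0x43): reg=0xF1
After byte 3 (0x4E): reg=0x34
After byte 4 (0x18): reg=0xC4
After byte 5 (0x67): reg=0x60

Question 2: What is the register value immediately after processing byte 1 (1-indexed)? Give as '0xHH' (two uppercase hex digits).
After byte 1 (0x03): reg=0x09

Answer: 0x09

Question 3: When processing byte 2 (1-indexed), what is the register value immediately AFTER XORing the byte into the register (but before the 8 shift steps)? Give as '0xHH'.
Answer: 0x4A

Derivation:
Register before byte 2: 0x09
Byte 2: 0x43
0x09 XOR 0x43 = 0x4A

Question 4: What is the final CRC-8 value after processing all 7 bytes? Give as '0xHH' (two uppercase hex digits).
After byte 1 (0x03): reg=0x09
After byte 2 (0x43): reg=0xF1
After byte 3 (0x4E): reg=0x34
After byte 4 (0x18): reg=0xC4
After byte 5 (0x67): reg=0x60
After byte 6 (0x64): reg=0x1C
After byte 7 (0x08): reg=0x6C

Answer: 0x6C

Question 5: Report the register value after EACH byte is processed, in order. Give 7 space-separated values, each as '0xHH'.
0x09 0xF1 0x34 0xC4 0x60 0x1C 0x6C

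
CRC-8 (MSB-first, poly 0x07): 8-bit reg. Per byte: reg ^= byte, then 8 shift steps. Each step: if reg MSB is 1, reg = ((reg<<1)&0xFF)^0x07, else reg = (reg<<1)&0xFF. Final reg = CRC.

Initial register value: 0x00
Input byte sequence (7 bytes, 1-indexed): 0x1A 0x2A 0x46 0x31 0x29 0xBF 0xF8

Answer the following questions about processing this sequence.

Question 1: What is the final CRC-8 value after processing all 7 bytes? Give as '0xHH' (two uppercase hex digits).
Answer: 0x89

Derivation:
After byte 1 (0x1A): reg=0x46
After byte 2 (0x2A): reg=0x03
After byte 3 (0x46): reg=0xDC
After byte 4 (0x31): reg=0x8D
After byte 5 (0x29): reg=0x75
After byte 6 (0xBF): reg=0x78
After byte 7 (0xF8): reg=0x89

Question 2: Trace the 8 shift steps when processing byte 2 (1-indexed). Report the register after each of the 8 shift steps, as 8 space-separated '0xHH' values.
Answer: 0xD8 0xB7 0x69 0xD2 0xA3 0x41 0x82 0x03

Derivation:
After byte 1 (0x1A): reg=0x46
Register before byte 2: 0x46
After XOR with byte 0x2A: 0x6C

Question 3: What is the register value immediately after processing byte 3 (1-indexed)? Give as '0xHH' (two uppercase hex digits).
Answer: 0xDC

Derivation:
After byte 1 (0x1A): reg=0x46
After byte 2 (0x2A): reg=0x03
After byte 3 (0x46): reg=0xDC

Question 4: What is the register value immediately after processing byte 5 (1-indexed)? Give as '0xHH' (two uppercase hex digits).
After byte 1 (0x1A): reg=0x46
After byte 2 (0x2A): reg=0x03
After byte 3 (0x46): reg=0xDC
After byte 4 (0x31): reg=0x8D
After byte 5 (0x29): reg=0x75

Answer: 0x75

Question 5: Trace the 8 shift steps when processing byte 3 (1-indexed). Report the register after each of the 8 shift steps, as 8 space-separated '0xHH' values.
After byte 1 (0x1A): reg=0x46
After byte 2 (0x2A): reg=0x03
Register before byte 3: 0x03
After XOR with byte 0x46: 0x45

Answer: 0x8A 0x13 0x26 0x4C 0x98 0x37 0x6E 0xDC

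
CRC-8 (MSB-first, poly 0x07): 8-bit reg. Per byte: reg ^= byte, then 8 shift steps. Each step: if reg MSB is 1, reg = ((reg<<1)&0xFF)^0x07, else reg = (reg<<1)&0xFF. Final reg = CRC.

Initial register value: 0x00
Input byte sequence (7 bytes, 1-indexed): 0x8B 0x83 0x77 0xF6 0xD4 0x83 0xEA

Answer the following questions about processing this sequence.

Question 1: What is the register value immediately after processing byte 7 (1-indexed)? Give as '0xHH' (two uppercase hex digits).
Answer: 0xC4

Derivation:
After byte 1 (0x8B): reg=0xB8
After byte 2 (0x83): reg=0xA1
After byte 3 (0x77): reg=0x2C
After byte 4 (0xF6): reg=0x08
After byte 5 (0xD4): reg=0x1A
After byte 6 (0x83): reg=0xC6
After byte 7 (0xEA): reg=0xC4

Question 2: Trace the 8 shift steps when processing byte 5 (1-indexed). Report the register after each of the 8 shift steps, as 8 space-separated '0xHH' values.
After byte 1 (0x8B): reg=0xB8
After byte 2 (0x83): reg=0xA1
After byte 3 (0x77): reg=0x2C
After byte 4 (0xF6): reg=0x08
Register before byte 5: 0x08
After XOR with byte 0xD4: 0xDC

Answer: 0xBF 0x79 0xF2 0xE3 0xC1 0x85 0x0D 0x1A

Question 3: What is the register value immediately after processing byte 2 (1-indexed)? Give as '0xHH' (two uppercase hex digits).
After byte 1 (0x8B): reg=0xB8
After byte 2 (0x83): reg=0xA1

Answer: 0xA1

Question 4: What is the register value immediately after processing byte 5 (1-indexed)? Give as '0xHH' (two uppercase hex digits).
After byte 1 (0x8B): reg=0xB8
After byte 2 (0x83): reg=0xA1
After byte 3 (0x77): reg=0x2C
After byte 4 (0xF6): reg=0x08
After byte 5 (0xD4): reg=0x1A

Answer: 0x1A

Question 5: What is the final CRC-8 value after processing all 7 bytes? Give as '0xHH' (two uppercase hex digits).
Answer: 0xC4

Derivation:
After byte 1 (0x8B): reg=0xB8
After byte 2 (0x83): reg=0xA1
After byte 3 (0x77): reg=0x2C
After byte 4 (0xF6): reg=0x08
After byte 5 (0xD4): reg=0x1A
After byte 6 (0x83): reg=0xC6
After byte 7 (0xEA): reg=0xC4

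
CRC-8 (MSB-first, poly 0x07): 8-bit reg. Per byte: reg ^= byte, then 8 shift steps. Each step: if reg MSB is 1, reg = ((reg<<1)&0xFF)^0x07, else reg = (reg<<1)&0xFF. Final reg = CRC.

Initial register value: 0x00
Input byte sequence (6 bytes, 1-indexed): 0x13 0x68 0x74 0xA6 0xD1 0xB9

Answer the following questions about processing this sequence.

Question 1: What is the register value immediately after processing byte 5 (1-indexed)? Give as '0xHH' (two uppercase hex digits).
After byte 1 (0x13): reg=0x79
After byte 2 (0x68): reg=0x77
After byte 3 (0x74): reg=0x09
After byte 4 (0xA6): reg=0x44
After byte 5 (0xD1): reg=0xE2

Answer: 0xE2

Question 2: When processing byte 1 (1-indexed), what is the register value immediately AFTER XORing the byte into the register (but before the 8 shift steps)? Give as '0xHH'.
Register before byte 1: 0x00
Byte 1: 0x13
0x00 XOR 0x13 = 0x13

Answer: 0x13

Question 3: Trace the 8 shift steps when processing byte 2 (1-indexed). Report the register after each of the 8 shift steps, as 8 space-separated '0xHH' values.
Answer: 0x22 0x44 0x88 0x17 0x2E 0x5C 0xB8 0x77

Derivation:
After byte 1 (0x13): reg=0x79
Register before byte 2: 0x79
After XOR with byte 0x68: 0x11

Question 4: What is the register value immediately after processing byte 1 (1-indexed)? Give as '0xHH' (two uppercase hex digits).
After byte 1 (0x13): reg=0x79

Answer: 0x79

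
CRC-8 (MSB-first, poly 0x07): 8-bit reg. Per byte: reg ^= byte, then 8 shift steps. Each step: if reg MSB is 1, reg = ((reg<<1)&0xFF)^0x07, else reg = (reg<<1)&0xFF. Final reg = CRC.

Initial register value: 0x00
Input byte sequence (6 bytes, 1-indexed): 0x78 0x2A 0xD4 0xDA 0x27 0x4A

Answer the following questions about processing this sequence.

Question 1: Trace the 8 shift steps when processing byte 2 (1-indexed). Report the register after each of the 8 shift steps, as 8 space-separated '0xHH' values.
Answer: 0x8A 0x13 0x26 0x4C 0x98 0x37 0x6E 0xDC

Derivation:
After byte 1 (0x78): reg=0x6F
Register before byte 2: 0x6F
After XOR with byte 0x2A: 0x45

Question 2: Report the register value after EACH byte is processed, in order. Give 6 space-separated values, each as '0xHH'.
0x6F 0xDC 0x38 0xA0 0x9C 0x2C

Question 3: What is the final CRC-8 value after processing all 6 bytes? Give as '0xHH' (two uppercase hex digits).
Answer: 0x2C

Derivation:
After byte 1 (0x78): reg=0x6F
After byte 2 (0x2A): reg=0xDC
After byte 3 (0xD4): reg=0x38
After byte 4 (0xDA): reg=0xA0
After byte 5 (0x27): reg=0x9C
After byte 6 (0x4A): reg=0x2C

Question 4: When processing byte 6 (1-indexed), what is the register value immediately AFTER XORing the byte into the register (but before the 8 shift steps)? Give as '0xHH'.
Register before byte 6: 0x9C
Byte 6: 0x4A
0x9C XOR 0x4A = 0xD6

Answer: 0xD6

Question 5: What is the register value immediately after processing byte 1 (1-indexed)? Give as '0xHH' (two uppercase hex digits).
After byte 1 (0x78): reg=0x6F

Answer: 0x6F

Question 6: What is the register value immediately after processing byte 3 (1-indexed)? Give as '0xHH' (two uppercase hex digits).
Answer: 0x38

Derivation:
After byte 1 (0x78): reg=0x6F
After byte 2 (0x2A): reg=0xDC
After byte 3 (0xD4): reg=0x38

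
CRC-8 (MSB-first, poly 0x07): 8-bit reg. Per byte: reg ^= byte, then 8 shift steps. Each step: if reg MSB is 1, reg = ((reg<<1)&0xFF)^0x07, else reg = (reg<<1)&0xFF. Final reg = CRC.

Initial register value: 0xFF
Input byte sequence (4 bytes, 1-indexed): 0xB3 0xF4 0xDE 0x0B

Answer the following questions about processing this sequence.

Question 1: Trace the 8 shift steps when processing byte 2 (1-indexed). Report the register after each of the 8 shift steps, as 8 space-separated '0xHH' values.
Answer: 0x2E 0x5C 0xB8 0x77 0xEE 0xDB 0xB1 0x65

Derivation:
After byte 1 (0xB3): reg=0xE3
Register before byte 2: 0xE3
After XOR with byte 0xF4: 0x17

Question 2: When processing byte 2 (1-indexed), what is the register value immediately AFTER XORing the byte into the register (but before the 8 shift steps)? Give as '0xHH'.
Register before byte 2: 0xE3
Byte 2: 0xF4
0xE3 XOR 0xF4 = 0x17

Answer: 0x17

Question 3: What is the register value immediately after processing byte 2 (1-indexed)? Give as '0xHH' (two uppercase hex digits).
After byte 1 (0xB3): reg=0xE3
After byte 2 (0xF4): reg=0x65

Answer: 0x65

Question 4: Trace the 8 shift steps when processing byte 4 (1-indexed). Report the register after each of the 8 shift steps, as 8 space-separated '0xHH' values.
Answer: 0x46 0x8C 0x1F 0x3E 0x7C 0xF8 0xF7 0xE9

Derivation:
After byte 1 (0xB3): reg=0xE3
After byte 2 (0xF4): reg=0x65
After byte 3 (0xDE): reg=0x28
Register before byte 4: 0x28
After XOR with byte 0x0B: 0x23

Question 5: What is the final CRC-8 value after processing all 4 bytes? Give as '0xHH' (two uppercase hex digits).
After byte 1 (0xB3): reg=0xE3
After byte 2 (0xF4): reg=0x65
After byte 3 (0xDE): reg=0x28
After byte 4 (0x0B): reg=0xE9

Answer: 0xE9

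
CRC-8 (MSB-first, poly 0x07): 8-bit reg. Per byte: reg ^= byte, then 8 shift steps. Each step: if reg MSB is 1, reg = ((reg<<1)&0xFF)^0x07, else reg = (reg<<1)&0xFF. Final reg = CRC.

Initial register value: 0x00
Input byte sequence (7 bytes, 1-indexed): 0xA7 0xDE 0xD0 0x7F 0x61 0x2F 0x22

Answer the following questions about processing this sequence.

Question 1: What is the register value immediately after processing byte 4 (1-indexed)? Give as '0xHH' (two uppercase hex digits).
After byte 1 (0xA7): reg=0x7C
After byte 2 (0xDE): reg=0x67
After byte 3 (0xD0): reg=0x0C
After byte 4 (0x7F): reg=0x5E

Answer: 0x5E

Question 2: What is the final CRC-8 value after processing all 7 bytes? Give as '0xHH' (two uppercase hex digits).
After byte 1 (0xA7): reg=0x7C
After byte 2 (0xDE): reg=0x67
After byte 3 (0xD0): reg=0x0C
After byte 4 (0x7F): reg=0x5E
After byte 5 (0x61): reg=0xBD
After byte 6 (0x2F): reg=0xF7
After byte 7 (0x22): reg=0x25

Answer: 0x25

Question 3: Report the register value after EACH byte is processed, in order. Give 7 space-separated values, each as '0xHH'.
0x7C 0x67 0x0C 0x5E 0xBD 0xF7 0x25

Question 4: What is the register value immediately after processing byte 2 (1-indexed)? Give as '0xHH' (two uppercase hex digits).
After byte 1 (0xA7): reg=0x7C
After byte 2 (0xDE): reg=0x67

Answer: 0x67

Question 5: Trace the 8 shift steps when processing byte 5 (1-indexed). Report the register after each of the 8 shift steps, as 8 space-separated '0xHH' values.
Answer: 0x7E 0xFC 0xFF 0xF9 0xF5 0xED 0xDD 0xBD

Derivation:
After byte 1 (0xA7): reg=0x7C
After byte 2 (0xDE): reg=0x67
After byte 3 (0xD0): reg=0x0C
After byte 4 (0x7F): reg=0x5E
Register before byte 5: 0x5E
After XOR with byte 0x61: 0x3F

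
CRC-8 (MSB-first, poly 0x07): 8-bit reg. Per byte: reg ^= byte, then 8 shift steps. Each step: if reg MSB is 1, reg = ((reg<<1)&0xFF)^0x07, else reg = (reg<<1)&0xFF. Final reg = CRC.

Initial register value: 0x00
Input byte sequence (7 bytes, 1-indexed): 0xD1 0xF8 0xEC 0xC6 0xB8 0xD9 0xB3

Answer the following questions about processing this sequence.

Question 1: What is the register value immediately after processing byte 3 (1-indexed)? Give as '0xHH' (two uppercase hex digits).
Answer: 0x72

Derivation:
After byte 1 (0xD1): reg=0x39
After byte 2 (0xF8): reg=0x49
After byte 3 (0xEC): reg=0x72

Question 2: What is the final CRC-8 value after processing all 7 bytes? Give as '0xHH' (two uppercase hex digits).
Answer: 0x6C

Derivation:
After byte 1 (0xD1): reg=0x39
After byte 2 (0xF8): reg=0x49
After byte 3 (0xEC): reg=0x72
After byte 4 (0xC6): reg=0x05
After byte 5 (0xB8): reg=0x3A
After byte 6 (0xD9): reg=0xA7
After byte 7 (0xB3): reg=0x6C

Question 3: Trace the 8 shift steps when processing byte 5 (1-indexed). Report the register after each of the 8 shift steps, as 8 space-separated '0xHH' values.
Answer: 0x7D 0xFA 0xF3 0xE1 0xC5 0x8D 0x1D 0x3A

Derivation:
After byte 1 (0xD1): reg=0x39
After byte 2 (0xF8): reg=0x49
After byte 3 (0xEC): reg=0x72
After byte 4 (0xC6): reg=0x05
Register before byte 5: 0x05
After XOR with byte 0xB8: 0xBD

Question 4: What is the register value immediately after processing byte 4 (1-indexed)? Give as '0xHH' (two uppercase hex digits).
After byte 1 (0xD1): reg=0x39
After byte 2 (0xF8): reg=0x49
After byte 3 (0xEC): reg=0x72
After byte 4 (0xC6): reg=0x05

Answer: 0x05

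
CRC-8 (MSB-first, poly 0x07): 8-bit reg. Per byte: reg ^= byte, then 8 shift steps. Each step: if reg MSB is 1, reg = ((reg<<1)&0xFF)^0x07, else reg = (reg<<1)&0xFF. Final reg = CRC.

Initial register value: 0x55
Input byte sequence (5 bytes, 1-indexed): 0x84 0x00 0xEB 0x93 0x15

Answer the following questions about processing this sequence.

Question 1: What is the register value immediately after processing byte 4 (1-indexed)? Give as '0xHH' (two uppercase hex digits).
After byte 1 (0x84): reg=0x39
After byte 2 (0x00): reg=0xAF
After byte 3 (0xEB): reg=0xDB
After byte 4 (0x93): reg=0xFF

Answer: 0xFF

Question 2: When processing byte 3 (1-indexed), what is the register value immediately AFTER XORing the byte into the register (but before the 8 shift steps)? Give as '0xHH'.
Register before byte 3: 0xAF
Byte 3: 0xEB
0xAF XOR 0xEB = 0x44

Answer: 0x44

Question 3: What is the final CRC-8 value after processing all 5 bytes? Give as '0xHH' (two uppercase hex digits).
Answer: 0x98

Derivation:
After byte 1 (0x84): reg=0x39
After byte 2 (0x00): reg=0xAF
After byte 3 (0xEB): reg=0xDB
After byte 4 (0x93): reg=0xFF
After byte 5 (0x15): reg=0x98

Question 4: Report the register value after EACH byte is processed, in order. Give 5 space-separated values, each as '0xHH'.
0x39 0xAF 0xDB 0xFF 0x98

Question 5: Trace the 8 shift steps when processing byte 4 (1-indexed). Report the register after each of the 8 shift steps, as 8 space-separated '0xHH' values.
After byte 1 (0x84): reg=0x39
After byte 2 (0x00): reg=0xAF
After byte 3 (0xEB): reg=0xDB
Register before byte 4: 0xDB
After XOR with byte 0x93: 0x48

Answer: 0x90 0x27 0x4E 0x9C 0x3F 0x7E 0xFC 0xFF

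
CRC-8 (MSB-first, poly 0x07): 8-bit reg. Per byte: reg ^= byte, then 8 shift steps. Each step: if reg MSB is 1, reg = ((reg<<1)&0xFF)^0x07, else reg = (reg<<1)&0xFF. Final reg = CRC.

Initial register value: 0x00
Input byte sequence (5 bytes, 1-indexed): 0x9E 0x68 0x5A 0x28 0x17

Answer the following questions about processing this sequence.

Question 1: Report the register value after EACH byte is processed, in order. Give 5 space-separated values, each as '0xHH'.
0xD3 0x28 0x59 0x50 0xD2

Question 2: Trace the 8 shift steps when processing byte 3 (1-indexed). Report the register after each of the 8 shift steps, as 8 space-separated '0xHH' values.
After byte 1 (0x9E): reg=0xD3
After byte 2 (0x68): reg=0x28
Register before byte 3: 0x28
After XOR with byte 0x5A: 0x72

Answer: 0xE4 0xCF 0x99 0x35 0x6A 0xD4 0xAF 0x59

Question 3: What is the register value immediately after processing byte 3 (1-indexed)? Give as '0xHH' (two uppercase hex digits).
Answer: 0x59

Derivation:
After byte 1 (0x9E): reg=0xD3
After byte 2 (0x68): reg=0x28
After byte 3 (0x5A): reg=0x59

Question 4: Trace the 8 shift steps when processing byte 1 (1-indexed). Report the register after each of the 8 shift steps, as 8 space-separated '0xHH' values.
Register before byte 1: 0x00
After XOR with byte 0x9E: 0x9E

Answer: 0x3B 0x76 0xEC 0xDF 0xB9 0x75 0xEA 0xD3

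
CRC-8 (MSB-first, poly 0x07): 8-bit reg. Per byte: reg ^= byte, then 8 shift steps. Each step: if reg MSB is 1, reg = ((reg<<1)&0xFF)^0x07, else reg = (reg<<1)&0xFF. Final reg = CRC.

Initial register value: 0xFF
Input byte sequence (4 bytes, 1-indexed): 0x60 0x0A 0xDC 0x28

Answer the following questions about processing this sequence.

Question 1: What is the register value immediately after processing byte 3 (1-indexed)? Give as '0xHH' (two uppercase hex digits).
After byte 1 (0x60): reg=0xD4
After byte 2 (0x0A): reg=0x14
After byte 3 (0xDC): reg=0x76

Answer: 0x76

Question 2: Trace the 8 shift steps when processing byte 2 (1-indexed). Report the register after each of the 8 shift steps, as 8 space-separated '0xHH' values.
After byte 1 (0x60): reg=0xD4
Register before byte 2: 0xD4
After XOR with byte 0x0A: 0xDE

Answer: 0xBB 0x71 0xE2 0xC3 0x81 0x05 0x0A 0x14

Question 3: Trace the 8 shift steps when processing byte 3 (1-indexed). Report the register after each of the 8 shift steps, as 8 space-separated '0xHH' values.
After byte 1 (0x60): reg=0xD4
After byte 2 (0x0A): reg=0x14
Register before byte 3: 0x14
After XOR with byte 0xDC: 0xC8

Answer: 0x97 0x29 0x52 0xA4 0x4F 0x9E 0x3B 0x76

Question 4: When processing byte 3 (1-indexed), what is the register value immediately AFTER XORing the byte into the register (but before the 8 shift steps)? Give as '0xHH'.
Answer: 0xC8

Derivation:
Register before byte 3: 0x14
Byte 3: 0xDC
0x14 XOR 0xDC = 0xC8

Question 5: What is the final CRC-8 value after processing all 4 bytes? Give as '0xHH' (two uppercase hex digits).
Answer: 0x9D

Derivation:
After byte 1 (0x60): reg=0xD4
After byte 2 (0x0A): reg=0x14
After byte 3 (0xDC): reg=0x76
After byte 4 (0x28): reg=0x9D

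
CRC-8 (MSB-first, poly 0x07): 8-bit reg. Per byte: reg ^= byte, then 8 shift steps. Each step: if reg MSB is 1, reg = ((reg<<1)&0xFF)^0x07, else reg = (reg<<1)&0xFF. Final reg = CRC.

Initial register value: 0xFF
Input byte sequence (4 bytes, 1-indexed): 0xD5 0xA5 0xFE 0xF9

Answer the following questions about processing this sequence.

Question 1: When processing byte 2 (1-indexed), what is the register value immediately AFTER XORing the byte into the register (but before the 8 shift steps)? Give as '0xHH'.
Register before byte 2: 0xD6
Byte 2: 0xA5
0xD6 XOR 0xA5 = 0x73

Answer: 0x73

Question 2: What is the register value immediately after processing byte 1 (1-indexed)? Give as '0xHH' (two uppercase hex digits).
After byte 1 (0xD5): reg=0xD6

Answer: 0xD6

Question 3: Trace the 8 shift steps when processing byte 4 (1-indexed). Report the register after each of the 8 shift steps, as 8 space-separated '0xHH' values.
After byte 1 (0xD5): reg=0xD6
After byte 2 (0xA5): reg=0x5E
After byte 3 (0xFE): reg=0x69
Register before byte 4: 0x69
After XOR with byte 0xF9: 0x90

Answer: 0x27 0x4E 0x9C 0x3F 0x7E 0xFC 0xFF 0xF9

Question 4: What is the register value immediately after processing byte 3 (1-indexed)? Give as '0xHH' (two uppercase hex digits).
After byte 1 (0xD5): reg=0xD6
After byte 2 (0xA5): reg=0x5E
After byte 3 (0xFE): reg=0x69

Answer: 0x69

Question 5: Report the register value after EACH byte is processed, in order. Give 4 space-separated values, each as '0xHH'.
0xD6 0x5E 0x69 0xF9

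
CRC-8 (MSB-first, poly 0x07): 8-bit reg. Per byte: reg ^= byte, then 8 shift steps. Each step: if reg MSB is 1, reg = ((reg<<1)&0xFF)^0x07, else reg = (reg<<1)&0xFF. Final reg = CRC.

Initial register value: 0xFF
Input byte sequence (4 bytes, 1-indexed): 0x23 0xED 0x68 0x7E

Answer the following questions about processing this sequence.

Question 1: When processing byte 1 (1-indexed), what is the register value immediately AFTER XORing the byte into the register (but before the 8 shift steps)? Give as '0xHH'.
Answer: 0xDC

Derivation:
Register before byte 1: 0xFF
Byte 1: 0x23
0xFF XOR 0x23 = 0xDC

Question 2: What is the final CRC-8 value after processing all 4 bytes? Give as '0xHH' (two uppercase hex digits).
After byte 1 (0x23): reg=0x1A
After byte 2 (0xED): reg=0xCB
After byte 3 (0x68): reg=0x60
After byte 4 (0x7E): reg=0x5A

Answer: 0x5A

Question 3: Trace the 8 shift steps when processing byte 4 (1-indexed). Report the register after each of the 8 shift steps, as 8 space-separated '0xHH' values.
After byte 1 (0x23): reg=0x1A
After byte 2 (0xED): reg=0xCB
After byte 3 (0x68): reg=0x60
Register before byte 4: 0x60
After XOR with byte 0x7E: 0x1E

Answer: 0x3C 0x78 0xF0 0xE7 0xC9 0x95 0x2D 0x5A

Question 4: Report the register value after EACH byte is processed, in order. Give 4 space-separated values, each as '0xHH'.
0x1A 0xCB 0x60 0x5A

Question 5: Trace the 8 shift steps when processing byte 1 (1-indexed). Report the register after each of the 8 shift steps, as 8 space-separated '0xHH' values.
Answer: 0xBF 0x79 0xF2 0xE3 0xC1 0x85 0x0D 0x1A

Derivation:
Register before byte 1: 0xFF
After XOR with byte 0x23: 0xDC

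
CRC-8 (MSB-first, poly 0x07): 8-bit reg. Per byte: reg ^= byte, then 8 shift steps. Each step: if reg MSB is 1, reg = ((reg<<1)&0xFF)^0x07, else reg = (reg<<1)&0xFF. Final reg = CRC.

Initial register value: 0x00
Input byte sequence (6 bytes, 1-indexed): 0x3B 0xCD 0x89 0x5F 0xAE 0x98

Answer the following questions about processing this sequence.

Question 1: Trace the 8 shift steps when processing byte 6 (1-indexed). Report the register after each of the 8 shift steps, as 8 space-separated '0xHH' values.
Answer: 0x37 0x6E 0xDC 0xBF 0x79 0xF2 0xE3 0xC1

Derivation:
After byte 1 (0x3B): reg=0xA1
After byte 2 (0xCD): reg=0x03
After byte 3 (0x89): reg=0xBF
After byte 4 (0x5F): reg=0xAE
After byte 5 (0xAE): reg=0x00
Register before byte 6: 0x00
After XOR with byte 0x98: 0x98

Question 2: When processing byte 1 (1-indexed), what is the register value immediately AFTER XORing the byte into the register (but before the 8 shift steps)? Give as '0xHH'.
Answer: 0x3B

Derivation:
Register before byte 1: 0x00
Byte 1: 0x3B
0x00 XOR 0x3B = 0x3B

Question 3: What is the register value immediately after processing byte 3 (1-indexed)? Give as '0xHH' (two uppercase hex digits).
Answer: 0xBF

Derivation:
After byte 1 (0x3B): reg=0xA1
After byte 2 (0xCD): reg=0x03
After byte 3 (0x89): reg=0xBF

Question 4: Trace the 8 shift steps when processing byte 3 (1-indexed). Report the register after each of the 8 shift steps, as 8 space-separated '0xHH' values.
Answer: 0x13 0x26 0x4C 0x98 0x37 0x6E 0xDC 0xBF

Derivation:
After byte 1 (0x3B): reg=0xA1
After byte 2 (0xCD): reg=0x03
Register before byte 3: 0x03
After XOR with byte 0x89: 0x8A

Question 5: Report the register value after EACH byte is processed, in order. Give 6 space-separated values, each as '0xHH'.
0xA1 0x03 0xBF 0xAE 0x00 0xC1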